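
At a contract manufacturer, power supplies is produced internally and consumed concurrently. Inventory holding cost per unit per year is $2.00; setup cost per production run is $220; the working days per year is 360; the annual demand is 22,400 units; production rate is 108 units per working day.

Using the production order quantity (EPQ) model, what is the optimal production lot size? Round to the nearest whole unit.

3,410 units

Daily demand d = 22,400/360 = 62.222; p = 108; 1 − d/p = 0.42387
EPQ = √(2DS / (H(1 − d/p)))
    = √(2 × 22,400 × 220 / (2 × 0.42387)) ≈ 3,409.73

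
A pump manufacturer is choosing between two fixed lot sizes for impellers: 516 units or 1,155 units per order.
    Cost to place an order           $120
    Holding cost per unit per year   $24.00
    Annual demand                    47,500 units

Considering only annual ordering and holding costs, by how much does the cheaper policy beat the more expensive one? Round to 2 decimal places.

Annual cost at Q: ordering D·S/Q plus holding Q·H/2.
TC(516) = (47,500/516)×120 + (516/2)×24 = $17,238.51
TC(1,155) = (47,500/1,155)×120 + (1,155/2)×24 = $18,795.06
Cheaper: Q = 516.  Difference = $1,556.55

$1,556.55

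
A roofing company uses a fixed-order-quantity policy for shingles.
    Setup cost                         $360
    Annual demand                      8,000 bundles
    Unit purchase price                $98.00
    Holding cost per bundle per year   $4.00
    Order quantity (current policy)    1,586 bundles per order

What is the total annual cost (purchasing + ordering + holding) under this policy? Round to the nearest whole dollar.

Ordering: D/Q × S = 8,000/1,586 × $360 = $1,815.89
Holding:  Q/2 × H = 1,586/2 × $4 = $3,172.00
Purchase cost = D·C = 8,000 × 98 = $784,000.00
Total = $1,815.89 + $3,172.00 + $784,000.00 = $788,987.89

$788,988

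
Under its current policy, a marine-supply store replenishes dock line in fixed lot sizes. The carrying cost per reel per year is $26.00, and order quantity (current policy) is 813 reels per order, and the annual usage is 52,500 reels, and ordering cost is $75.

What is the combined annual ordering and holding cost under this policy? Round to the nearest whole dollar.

$15,412

Orders/yr = 52,500/813 = 64.576; ordering cost = 64.576 × $75 = $4,843.17
Average inventory = 813/2 = 406.5; holding cost = 406.5 × $26 = $10,569.00
Total = $4,843.17 + $10,569.00 = $15,412.17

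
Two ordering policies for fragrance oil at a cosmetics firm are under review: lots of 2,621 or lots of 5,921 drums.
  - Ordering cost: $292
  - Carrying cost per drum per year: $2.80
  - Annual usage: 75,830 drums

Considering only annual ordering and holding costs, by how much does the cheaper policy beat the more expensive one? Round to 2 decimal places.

$88.43

Annual cost at Q: ordering D·S/Q plus holding Q·H/2.
TC(2,621) = (75,830/2,621)×292 + (2,621/2)×2.8 = $12,117.46
TC(5,921) = (75,830/5,921)×292 + (5,921/2)×2.8 = $12,029.03
Cheaper: Q = 5,921.  Difference = $88.43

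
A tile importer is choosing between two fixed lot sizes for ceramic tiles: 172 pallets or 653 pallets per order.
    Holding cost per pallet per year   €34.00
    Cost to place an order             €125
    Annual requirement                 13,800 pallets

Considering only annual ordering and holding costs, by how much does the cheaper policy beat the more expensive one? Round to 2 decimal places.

For each Q, cost = (D/Q)·S + (Q/2)·H.
TC(172) = (13,800/172)×125 + (172/2)×34 = €12,953.07
TC(653) = (13,800/653)×125 + (653/2)×34 = €13,742.65
|ΔTC| = |€12,953.07 − €13,742.65| = €789.58

€789.58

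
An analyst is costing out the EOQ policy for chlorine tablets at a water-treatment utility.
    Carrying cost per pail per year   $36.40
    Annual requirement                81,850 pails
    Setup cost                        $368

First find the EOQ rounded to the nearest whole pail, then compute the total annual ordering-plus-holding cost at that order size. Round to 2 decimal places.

$46,827.28

Q* = √(2·D·S / H) = √(2·81,850·368 / 36.4) = √1,654,989.0 ≈ 1,286.46 → Q = 1,286 pails
Orders/yr = 81,850/1,286 = 63.647; ordering cost = 63.647 × $368 = $23,422.08
Average inventory = 1,286/2 = 643; holding cost = 643 × $36.4 = $23,405.20
Total = $23,422.08 + $23,405.20 = $46,827.28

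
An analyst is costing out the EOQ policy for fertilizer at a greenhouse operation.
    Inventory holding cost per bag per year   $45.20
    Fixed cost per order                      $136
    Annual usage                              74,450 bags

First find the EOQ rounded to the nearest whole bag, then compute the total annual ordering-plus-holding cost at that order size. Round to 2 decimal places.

$30,254.23

2DS/H = 2·74,450·136/45.2 = 448,017.70
EOQ = √448,017.70 ≈ 669.34 → Q = 669 bags
Orders/yr = 74,450/669 = 111.286; ordering cost = 111.286 × $136 = $15,134.83
Average inventory = 669/2 = 334.5; holding cost = 334.5 × $45.2 = $15,119.40
Total = $15,134.83 + $15,119.40 = $30,254.23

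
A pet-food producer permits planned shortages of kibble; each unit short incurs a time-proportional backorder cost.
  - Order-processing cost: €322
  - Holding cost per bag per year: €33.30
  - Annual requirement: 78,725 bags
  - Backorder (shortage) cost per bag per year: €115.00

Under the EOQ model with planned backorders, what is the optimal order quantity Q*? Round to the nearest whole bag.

Basic EOQ = √(2·78,725·322/33.3) = 1,233.892
Backorder adjustment √((H+b)/b) = √((33.3+115)/115) = 1.1356
Q* = 1,233.892 × 1.1356 ≈ 1,401.20

1,401 bags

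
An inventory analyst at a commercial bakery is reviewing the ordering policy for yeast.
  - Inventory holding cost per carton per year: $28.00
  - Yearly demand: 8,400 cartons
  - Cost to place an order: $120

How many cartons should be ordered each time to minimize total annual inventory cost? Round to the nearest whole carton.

Q* = √(2·D·S / H) = √(2·8,400·120 / 28) = √72,000.0 ≈ 268.33

268 cartons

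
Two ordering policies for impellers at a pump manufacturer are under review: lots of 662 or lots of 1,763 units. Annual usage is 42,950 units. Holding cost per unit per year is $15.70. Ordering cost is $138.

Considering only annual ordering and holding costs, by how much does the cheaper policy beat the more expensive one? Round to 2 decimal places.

Annual cost at Q: ordering D·S/Q plus holding Q·H/2.
TC(662) = (42,950/662)×138 + (662/2)×15.7 = $14,150.02
TC(1,763) = (42,950/1,763)×138 + (1,763/2)×15.7 = $17,201.49
Lots of 662 are cheaper by $3,051.47.

$3,051.47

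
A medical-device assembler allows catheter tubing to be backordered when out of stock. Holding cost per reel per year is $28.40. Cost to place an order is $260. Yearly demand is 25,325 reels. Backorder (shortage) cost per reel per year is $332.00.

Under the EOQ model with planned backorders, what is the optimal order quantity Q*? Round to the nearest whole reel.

709 reels

Q* = √(2DS/H) · √((H + b)/b)
   = √(2 × 25,325 × 260 / 28.4) · √((28.4 + 332) / 332)
   = 680.953 × 1.0419 ≈ 709.48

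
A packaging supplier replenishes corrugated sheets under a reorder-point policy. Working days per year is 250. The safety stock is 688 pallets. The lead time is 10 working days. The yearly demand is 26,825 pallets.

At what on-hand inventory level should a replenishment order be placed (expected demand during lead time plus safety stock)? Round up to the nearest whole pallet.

1,761 pallets

Daily demand d = 26,825 / 250 = 107.300 pallets/day
Demand during lead time = 107.300 × 10 = 1,073.00
Reorder point = 1,073.00 + 688 = 1,761.00 → round up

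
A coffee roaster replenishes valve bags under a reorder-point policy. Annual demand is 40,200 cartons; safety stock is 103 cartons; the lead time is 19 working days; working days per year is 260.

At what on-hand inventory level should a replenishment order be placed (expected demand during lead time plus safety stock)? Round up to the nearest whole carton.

3,041 cartons

Daily demand d = 40,200 / 260 = 154.615 cartons/day
Demand during lead time = 154.615 × 19 = 2,937.69
Reorder point = 2,937.69 + 103 = 3,040.69 → round up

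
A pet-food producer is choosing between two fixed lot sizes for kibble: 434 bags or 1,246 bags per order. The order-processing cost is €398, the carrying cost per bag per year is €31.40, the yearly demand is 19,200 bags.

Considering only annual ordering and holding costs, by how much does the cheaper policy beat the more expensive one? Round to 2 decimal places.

€1,273.93

For each Q, cost = (D/Q)·S + (Q/2)·H.
TC(434) = (19,200/434)×398 + (434/2)×31.4 = €24,421.17
TC(1,246) = (19,200/1,246)×398 + (1,246/2)×31.4 = €25,695.11
Lots of 434 are cheaper by €1,273.93.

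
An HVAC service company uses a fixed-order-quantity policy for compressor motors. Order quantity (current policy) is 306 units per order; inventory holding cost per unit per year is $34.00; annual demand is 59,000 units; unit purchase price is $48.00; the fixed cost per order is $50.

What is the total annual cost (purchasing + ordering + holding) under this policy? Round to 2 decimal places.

$2,846,842.52

Annual ordering cost = (D/Q)·S = (59,000/306) × 50 = $9,640.52
Annual holding cost  = (Q/2)·H = (306/2) × 34 = $5,202.00
Purchase cost = D·C = 59,000 × 48 = $2,832,000.00
Total = $9,640.52 + $5,202.00 + $2,832,000.00 = $2,846,842.52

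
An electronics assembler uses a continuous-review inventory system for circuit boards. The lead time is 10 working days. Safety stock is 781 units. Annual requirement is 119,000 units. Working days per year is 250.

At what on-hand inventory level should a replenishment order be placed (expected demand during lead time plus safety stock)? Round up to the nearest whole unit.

5,541 units

Daily demand d = 119,000 / 250 = 476.000 units/day
Demand during lead time = 476.000 × 10 = 4,760.00
Reorder point = 4,760.00 + 781 = 5,541.00 → round up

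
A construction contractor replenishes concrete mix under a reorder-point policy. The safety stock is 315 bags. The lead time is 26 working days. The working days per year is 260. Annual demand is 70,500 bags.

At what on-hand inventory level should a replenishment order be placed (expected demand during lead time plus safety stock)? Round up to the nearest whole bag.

Daily demand d = 70,500 / 260 = 271.154 bags/day
Demand during lead time = 271.154 × 26 = 7,050.00
Reorder point = 7,050.00 + 315 = 7,365.00 → round up

7,365 bags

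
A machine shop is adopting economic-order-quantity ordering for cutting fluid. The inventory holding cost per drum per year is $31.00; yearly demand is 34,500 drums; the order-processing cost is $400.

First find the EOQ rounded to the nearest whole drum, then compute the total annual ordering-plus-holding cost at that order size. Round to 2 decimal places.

Optimal lot size Q* = (2 × 34,500 × $400 / $31)^½ ≈ 943.57 → Q = 944 drums
Annual ordering cost = (D/Q)·S = (34,500/944) × 400 = $14,618.64
Annual holding cost  = (Q/2)·H = (944/2) × 31 = $14,632.00
Total = $14,618.64 + $14,632.00 = $29,250.64

$29,250.64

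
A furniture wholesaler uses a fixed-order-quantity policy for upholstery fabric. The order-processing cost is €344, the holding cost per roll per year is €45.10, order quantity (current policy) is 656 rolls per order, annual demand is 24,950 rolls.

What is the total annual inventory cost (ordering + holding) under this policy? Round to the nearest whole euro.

€27,876

Annual ordering cost = (D/Q)·S = (24,950/656) × 344 = €13,083.54
Annual holding cost  = (Q/2)·H = (656/2) × 45.1 = €14,792.80
Total = €13,083.54 + €14,792.80 = €27,876.34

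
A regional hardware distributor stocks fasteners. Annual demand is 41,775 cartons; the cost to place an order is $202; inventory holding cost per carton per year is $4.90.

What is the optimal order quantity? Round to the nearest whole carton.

2DS/H = 2·41,775·202/4.9 = 3,444,306.12
EOQ = √3,444,306.12 ≈ 1,855.88

1,856 cartons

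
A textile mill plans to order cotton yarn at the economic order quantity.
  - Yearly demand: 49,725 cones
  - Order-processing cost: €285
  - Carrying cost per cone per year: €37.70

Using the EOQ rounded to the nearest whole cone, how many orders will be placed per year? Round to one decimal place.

57.4 orders per year

Q* = √(2·D·S / H) = √(2·49,725·285 / 37.7) = √751,810.3 ≈ 867.07 → Q = 867
N = D/Q = 49,725/867 ≈ 57.353 orders/yr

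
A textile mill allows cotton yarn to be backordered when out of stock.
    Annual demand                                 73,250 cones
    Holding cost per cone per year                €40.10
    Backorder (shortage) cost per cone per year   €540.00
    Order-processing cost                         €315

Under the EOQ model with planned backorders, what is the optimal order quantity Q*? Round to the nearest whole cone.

Q* = √(2DS/H) · √((H + b)/b)
   = √(2 × 73,250 × 315 / 40.1) · √((40.1 + 540) / 540)
   = 1,072.758 × 1.0365 ≈ 1,111.88

1,112 cones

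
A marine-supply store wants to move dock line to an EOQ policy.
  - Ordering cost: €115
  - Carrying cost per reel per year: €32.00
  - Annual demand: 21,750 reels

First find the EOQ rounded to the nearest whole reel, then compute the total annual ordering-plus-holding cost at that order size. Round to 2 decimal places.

€12,652.28

Optimal lot size Q* = (2 × 21,750 × €115 / €32)^½ ≈ 395.38 → Q = 395 reels
Orders/yr = 21,750/395 = 55.063; ordering cost = 55.063 × €115 = €6,332.28
Average inventory = 395/2 = 197.5; holding cost = 197.5 × €32 = €6,320.00
Total = €6,332.28 + €6,320.00 = €12,652.28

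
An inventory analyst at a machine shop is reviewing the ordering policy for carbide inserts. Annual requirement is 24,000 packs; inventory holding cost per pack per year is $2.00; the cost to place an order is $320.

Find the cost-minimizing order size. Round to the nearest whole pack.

Q* = √(2·D·S / H) = √(2·24,000·320 / 2) = √7,680,000.0 ≈ 2,771.28

2,771 packs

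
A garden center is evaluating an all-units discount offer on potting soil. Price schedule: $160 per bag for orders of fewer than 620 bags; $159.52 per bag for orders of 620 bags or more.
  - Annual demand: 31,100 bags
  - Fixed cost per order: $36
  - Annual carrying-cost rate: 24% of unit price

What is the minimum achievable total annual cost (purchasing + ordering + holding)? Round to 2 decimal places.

H₁ = 24%×$160 = $38.4000;  H₂ = 24%×$159.52 = $38.2848
EOQ₁ = √(2×31,100×36/38.4000) = 241.48  (< 620, feasible at tier 1)
EOQ₂ = √(2×31,100×36/38.2848) = 241.84  (< 620 → use Q = 620 at tier-2 price)
TC(tier 1 (EOQ₁), Q≈241.5) = $4,985,272.82
TC(tier 2, Q≈620.0) = $4,974,746.09
Minimum at tier 2: $4,974,746.09

$4,974,746.09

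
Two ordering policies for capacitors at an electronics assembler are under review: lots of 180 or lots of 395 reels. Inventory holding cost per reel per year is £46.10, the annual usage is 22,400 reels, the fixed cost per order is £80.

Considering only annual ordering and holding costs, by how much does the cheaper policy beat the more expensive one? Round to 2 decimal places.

£463.10

For each Q, cost = (D/Q)·S + (Q/2)·H.
TC(180) = (22,400/180)×80 + (180/2)×46.1 = £14,104.56
TC(395) = (22,400/395)×80 + (395/2)×46.1 = £13,641.46
|ΔTC| = |£14,104.56 − £13,641.46| = £463.10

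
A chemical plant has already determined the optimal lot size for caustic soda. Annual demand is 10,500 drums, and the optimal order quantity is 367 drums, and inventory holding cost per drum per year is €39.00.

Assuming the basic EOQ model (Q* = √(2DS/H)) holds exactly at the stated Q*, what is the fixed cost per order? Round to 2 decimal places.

€250.14

EOQ relation: Q² = 2DS/H, so rearrange for the unknown.
S = Q²H / (2D) = 367² × 39 / (2 × 10,500) = 250.1367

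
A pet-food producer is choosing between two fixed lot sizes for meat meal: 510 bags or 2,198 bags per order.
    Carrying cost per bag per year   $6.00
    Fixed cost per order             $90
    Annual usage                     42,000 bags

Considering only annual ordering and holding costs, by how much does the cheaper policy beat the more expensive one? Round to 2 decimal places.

Annual cost at Q: ordering D·S/Q plus holding Q·H/2.
TC(510) = (42,000/510)×90 + (510/2)×6 = $8,941.76
TC(2,198) = (42,000/2,198)×90 + (2,198/2)×6 = $8,313.75
|ΔTC| = |$8,941.76 − $8,313.75| = $628.02

$628.02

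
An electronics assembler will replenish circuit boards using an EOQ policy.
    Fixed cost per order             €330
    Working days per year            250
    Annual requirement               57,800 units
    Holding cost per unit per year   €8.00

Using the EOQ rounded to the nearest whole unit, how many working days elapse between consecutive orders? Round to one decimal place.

9.4 days

2DS/H = 2·57,800·330/8 = 4,768,500.00
EOQ = √4,768,500.00 ≈ 2,183.69 → Q = 2,184 units
T = Q/D × 250 days = 2,184/57,800 × 250 = 9.446 days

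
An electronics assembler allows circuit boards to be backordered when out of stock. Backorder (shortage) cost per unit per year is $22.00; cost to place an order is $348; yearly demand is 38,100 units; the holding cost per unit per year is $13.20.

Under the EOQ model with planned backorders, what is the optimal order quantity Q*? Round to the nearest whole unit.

Basic EOQ = √(2·38,100·348/13.2) = 1,417.360
Backorder adjustment √((H+b)/b) = √((13.2+22)/22) = 1.2649
Q* = 1,417.360 × 1.2649 ≈ 1,792.83

1,793 units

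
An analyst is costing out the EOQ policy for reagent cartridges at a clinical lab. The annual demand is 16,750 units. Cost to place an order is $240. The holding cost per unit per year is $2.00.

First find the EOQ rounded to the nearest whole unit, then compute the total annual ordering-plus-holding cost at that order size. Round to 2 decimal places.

$4,009.99

EOQ = √(2DS/H) = √(2 × 16,750 × 240 / 2)
    = √(4,020,000.00) ≈ 2,004.99 → Q = 2,005 units
Ordering: D/Q × S = 16,750/2,005 × $240 = $2,004.99
Holding:  Q/2 × H = 2,005/2 × $2 = $2,005.00
Total = $2,004.99 + $2,005.00 = $4,009.99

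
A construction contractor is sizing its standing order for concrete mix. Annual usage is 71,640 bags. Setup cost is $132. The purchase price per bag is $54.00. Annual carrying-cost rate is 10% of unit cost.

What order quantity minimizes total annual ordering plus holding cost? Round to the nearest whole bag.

Holding cost per bag per year: H = 10% × $54 = $5.4000
Q* = √(2·D·S / H) = √(2·71,640·132 / 5.4) = √3,502,400.0 ≈ 1,871.47

1,871 bags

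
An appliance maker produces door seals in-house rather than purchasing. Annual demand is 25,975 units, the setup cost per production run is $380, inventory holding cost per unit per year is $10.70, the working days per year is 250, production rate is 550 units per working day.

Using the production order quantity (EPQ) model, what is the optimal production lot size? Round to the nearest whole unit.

1,508 units

Daily demand d = 25,975/250 = 103.900; p = 550; 1 − d/p = 0.81109
EPQ = √(2DS / (H(1 − d/p)))
    = √(2 × 25,975 × 380 / (10.7 × 0.81109)) ≈ 1,508.20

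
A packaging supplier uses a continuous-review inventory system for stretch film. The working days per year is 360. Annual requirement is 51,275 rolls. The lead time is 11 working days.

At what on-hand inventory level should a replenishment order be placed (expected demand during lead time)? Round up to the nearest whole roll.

1,567 rolls

Daily demand d = 51,275 / 360 = 142.431 rolls/day
Demand during lead time = 142.431 × 11 = 1,566.74
Reorder point = 1,566.74 → round up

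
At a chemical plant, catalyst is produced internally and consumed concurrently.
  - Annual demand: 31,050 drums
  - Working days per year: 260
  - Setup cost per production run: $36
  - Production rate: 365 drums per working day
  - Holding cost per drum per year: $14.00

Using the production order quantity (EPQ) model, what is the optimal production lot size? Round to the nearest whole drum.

487 drums

d = 31,050/260 = 119.4231 drums/day;  effective holding cost H(1 − d/p) = 14·(1 − 119.4231/365) = 9.41939
Q* = √(2DS / H_eff) = √(2·31,050·36 / 9.41939) ≈ 487.18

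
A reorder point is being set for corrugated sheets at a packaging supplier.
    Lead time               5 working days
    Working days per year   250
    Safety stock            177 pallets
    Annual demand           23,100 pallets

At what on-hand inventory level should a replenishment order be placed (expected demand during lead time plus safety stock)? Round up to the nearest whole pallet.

Daily demand d = 23,100 / 250 = 92.400 pallets/day
Demand during lead time = 92.400 × 5 = 462.00
Reorder point = 462.00 + 177 = 639.00 → round up

639 pallets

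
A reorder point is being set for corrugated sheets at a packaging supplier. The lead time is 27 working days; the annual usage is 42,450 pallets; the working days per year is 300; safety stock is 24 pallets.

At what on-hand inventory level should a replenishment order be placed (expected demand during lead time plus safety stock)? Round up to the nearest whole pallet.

Daily demand d = 42,450 / 300 = 141.500 pallets/day
Demand during lead time = 141.500 × 27 = 3,820.50
Reorder point = 3,820.50 + 24 = 3,844.50 → round up

3,845 pallets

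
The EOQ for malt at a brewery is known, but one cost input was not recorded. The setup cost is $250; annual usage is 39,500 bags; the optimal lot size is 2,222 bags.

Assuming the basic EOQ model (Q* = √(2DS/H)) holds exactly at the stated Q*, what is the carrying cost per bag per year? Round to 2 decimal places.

$4.00

Since Q* = (2DS/H)^½, squaring gives Q*²·H = 2DS.
H = 2DS / Q² = 2 × 39,500 × 250 / 2,222² = 4.0002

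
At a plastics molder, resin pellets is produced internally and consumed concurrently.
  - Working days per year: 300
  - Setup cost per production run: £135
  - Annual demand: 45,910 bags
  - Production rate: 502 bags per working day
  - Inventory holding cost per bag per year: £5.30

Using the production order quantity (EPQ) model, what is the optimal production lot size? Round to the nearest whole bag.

1,834 bags

d = 45,910/300 = 153.0333 bags/day;  effective holding cost H(1 − d/p) = 5.3·(1 − 153.0333/502) = 3.68431
Q* = √(2DS / H_eff) = √(2·45,910·135 / 3.68431) ≈ 1,834.25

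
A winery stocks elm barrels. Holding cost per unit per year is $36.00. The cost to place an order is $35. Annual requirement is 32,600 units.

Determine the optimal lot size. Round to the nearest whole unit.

252 units

2DS/H = 2·32,600·35/36 = 63,388.89
EOQ = √63,388.89 ≈ 251.77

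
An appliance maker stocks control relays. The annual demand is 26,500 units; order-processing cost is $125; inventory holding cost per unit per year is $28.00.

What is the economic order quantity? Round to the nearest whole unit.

486 units

2DS/H = 2·26,500·125/28 = 236,607.14
EOQ = √236,607.14 ≈ 486.42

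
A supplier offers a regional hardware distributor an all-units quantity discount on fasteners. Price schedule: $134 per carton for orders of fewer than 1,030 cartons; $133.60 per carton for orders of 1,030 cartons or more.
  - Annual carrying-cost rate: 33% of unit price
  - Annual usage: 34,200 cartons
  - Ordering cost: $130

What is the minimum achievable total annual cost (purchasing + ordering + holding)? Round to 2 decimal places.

H₁ = 33%×$134 = $44.2200;  H₂ = 33%×$133.60 = $44.0880
EOQ₁ = √(2×34,200×130/44.2200) = 448.43  (< 1,030, feasible at tier 1)
EOQ₂ = √(2×34,200×130/44.0880) = 449.10  (< 1,030 → use Q = 1,030 at tier-2 price)
TC(tier 1 (EOQ₁), Q≈448.4) = $4,602,629.38
TC(tier 2, Q≈1,030.0) = $4,596,141.82
Minimum at tier 2: $4,596,141.82

$4,596,141.82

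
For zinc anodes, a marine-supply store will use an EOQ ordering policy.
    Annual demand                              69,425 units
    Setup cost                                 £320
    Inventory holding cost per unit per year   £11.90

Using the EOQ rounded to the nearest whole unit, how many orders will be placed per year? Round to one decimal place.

35.9 orders per year

EOQ = √(2DS/H) = √(2 × 69,425 × 320 / 11.9)
    = √(3,733,781.51) ≈ 1,932.30 → Q = 1,932
Orders per year = D/Q = 69,425 / 1,932 = 35.934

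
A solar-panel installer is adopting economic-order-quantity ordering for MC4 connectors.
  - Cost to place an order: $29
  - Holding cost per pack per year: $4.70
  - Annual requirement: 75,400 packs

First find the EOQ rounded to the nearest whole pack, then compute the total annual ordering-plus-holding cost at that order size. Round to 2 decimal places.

$4,533.66

EOQ = √(2DS/H) = √(2 × 75,400 × 29 / 4.7)
    = √(930,468.09) ≈ 964.61 → Q = 965 packs
Annual ordering cost = (D/Q)·S = (75,400/965) × 29 = $2,265.91
Annual holding cost  = (Q/2)·H = (965/2) × 4.7 = $2,267.75
Total = $2,265.91 + $2,267.75 = $4,533.66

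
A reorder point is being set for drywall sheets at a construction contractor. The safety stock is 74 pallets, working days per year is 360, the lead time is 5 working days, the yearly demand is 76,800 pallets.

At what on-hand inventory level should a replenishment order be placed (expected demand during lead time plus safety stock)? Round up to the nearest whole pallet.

1,141 pallets

Daily demand d = 76,800 / 360 = 213.333 pallets/day
Demand during lead time = 213.333 × 5 = 1,066.67
Reorder point = 1,066.67 + 74 = 1,140.67 → round up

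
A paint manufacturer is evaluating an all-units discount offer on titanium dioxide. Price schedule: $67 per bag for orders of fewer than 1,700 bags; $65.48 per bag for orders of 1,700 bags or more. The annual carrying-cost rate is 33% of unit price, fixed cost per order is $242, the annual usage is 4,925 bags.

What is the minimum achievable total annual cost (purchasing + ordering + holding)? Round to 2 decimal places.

$337,234.72

H₁ = 33%×$67 = $22.1100;  H₂ = 33%×$65.48 = $21.6084
EOQ₁ = √(2×4,925×242/22.1100) = 328.35  (< 1,700, feasible at tier 1)
EOQ₂ = √(2×4,925×242/21.6084) = 332.13  (< 1,700 → use Q = 1,700 at tier-2 price)
TC(tier 1 (EOQ₁), Q≈328.3) = $337,234.72
TC(tier 2, Q≈1,700.0) = $341,557.23
Minimum at tier 1 (EOQ₁): $337,234.72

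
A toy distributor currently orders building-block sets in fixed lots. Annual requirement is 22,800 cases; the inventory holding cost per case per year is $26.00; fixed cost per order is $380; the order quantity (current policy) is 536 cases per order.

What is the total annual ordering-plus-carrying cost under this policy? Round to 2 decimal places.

$23,132.18

Annual ordering cost = (D/Q)·S = (22,800/536) × 380 = $16,164.18
Annual holding cost  = (Q/2)·H = (536/2) × 26 = $6,968.00
Total = $16,164.18 + $6,968.00 = $23,132.18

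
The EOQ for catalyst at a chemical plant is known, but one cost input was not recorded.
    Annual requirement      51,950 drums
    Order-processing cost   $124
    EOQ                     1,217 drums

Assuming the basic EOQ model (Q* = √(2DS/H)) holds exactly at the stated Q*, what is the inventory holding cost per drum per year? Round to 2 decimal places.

From Q* = √(2DS/H) ⇒ Q*² = 2DS/H.
H = 2DS / Q² = 2 × 51,950 × 124 / 1,217² = 8.6987

$8.70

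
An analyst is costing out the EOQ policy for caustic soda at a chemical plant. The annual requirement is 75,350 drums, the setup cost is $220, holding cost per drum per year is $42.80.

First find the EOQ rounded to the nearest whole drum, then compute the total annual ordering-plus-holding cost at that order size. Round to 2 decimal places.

$37,669.50

2DS/H = 2·75,350·220/42.8 = 774,626.17
EOQ = √774,626.17 ≈ 880.13 → Q = 880 drums
Orders/yr = 75,350/880 = 85.625; ordering cost = 85.625 × $220 = $18,837.50
Average inventory = 880/2 = 440; holding cost = 440 × $42.8 = $18,832.00
Total = $18,837.50 + $18,832.00 = $37,669.50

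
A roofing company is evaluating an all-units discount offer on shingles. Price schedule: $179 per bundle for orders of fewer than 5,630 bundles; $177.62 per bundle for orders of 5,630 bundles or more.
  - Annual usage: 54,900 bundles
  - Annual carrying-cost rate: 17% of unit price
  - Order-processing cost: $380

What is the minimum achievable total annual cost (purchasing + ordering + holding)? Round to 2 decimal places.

H₁ = 17%×$179 = $30.4300;  H₂ = 17%×$177.62 = $30.1954
EOQ₁ = √(2×54,900×380/30.4300) = 1,170.96  (< 5,630, feasible at tier 1)
EOQ₂ = √(2×54,900×380/30.1954) = 1,175.50  (< 5,630 → use Q = 5,630 at tier-2 price)
TC(tier 1 (EOQ₁), Q≈1,171.0) = $9,862,732.31
TC(tier 2, Q≈5,630.0) = $9,840,043.56
Minimum at tier 2: $9,840,043.56

$9,840,043.56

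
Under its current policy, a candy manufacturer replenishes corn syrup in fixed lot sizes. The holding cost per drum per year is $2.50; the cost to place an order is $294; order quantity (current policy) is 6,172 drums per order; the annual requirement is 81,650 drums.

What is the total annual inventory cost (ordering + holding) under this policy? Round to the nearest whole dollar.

$11,604

Ordering: D/Q × S = 81,650/6,172 × $294 = $3,889.36
Holding:  Q/2 × H = 6,172/2 × $2.5 = $7,715.00
Total = $3,889.36 + $7,715.00 = $11,604.36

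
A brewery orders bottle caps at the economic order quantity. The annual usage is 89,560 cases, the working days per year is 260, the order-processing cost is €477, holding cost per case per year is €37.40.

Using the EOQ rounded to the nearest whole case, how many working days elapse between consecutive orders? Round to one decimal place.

4.4 days

EOQ = √(2DS/H) = √(2 × 89,560 × 477 / 37.4)
    = √(2,284,498.40) ≈ 1,511.46 → Q = 1,511 cases
T = Q/D × 260 days = 1,511/89,560 × 260 = 4.387 days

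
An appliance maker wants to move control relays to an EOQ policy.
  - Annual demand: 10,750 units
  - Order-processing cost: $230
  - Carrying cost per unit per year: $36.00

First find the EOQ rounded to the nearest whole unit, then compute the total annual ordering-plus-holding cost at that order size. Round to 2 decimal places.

EOQ = √(2DS/H) = √(2 × 10,750 × 230 / 36)
    = √(137,361.11) ≈ 370.62 → Q = 371 units
Orders/yr = 10,750/371 = 28.976; ordering cost = 28.976 × $230 = $6,664.42
Average inventory = 371/2 = 185.5; holding cost = 185.5 × $36 = $6,678.00
Total = $6,664.42 + $6,678.00 = $13,342.42

$13,342.42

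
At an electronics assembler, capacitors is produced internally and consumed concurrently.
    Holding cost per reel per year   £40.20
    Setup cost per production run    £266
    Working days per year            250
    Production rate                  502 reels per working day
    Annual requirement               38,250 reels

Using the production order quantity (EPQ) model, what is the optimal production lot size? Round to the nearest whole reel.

853 reels

Daily demand d = 38,250/250 = 153.000; p = 502; 1 − d/p = 0.69522
EPQ = √(2DS / (H(1 − d/p)))
    = √(2 × 38,250 × 266 / (40.2 × 0.69522)) ≈ 853.29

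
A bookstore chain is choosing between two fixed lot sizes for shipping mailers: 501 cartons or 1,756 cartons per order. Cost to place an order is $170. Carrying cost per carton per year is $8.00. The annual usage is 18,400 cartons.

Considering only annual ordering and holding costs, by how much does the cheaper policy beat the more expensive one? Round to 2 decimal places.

$557.81

TC(Q) = (D/Q)S + (Q/2)H
TC(501) = (18,400/501)×170 + (501/2)×8 = $8,247.51
TC(1,756) = (18,400/1,756)×170 + (1,756/2)×8 = $8,805.32
|ΔTC| = |$8,247.51 − $8,805.32| = $557.81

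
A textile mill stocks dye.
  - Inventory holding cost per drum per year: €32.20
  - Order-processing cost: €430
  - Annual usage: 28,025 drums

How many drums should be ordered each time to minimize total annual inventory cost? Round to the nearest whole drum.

865 drums

Q* = √(2·D·S / H) = √(2·28,025·430 / 32.2) = √748,493.8 ≈ 865.16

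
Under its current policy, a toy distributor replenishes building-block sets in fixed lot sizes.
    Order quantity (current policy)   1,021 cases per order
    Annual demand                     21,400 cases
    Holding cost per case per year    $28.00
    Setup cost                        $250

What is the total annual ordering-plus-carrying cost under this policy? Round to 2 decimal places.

$19,533.96

Orders/yr = 21,400/1,021 = 20.960; ordering cost = 20.960 × $250 = $5,239.96
Average inventory = 1,021/2 = 510.5; holding cost = 510.5 × $28 = $14,294.00
Total = $5,239.96 + $14,294.00 = $19,533.96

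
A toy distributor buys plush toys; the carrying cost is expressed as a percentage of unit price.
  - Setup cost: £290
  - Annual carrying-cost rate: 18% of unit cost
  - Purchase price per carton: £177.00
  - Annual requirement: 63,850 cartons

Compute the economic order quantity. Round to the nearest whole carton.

H = i·C = 0.18 × £177 = £31.8600 per carton-year
Q* = √(2·D·S / H) = √(2·63,850·290 / 31.86) = √1,162,366.6 ≈ 1,078.13

1,078 cartons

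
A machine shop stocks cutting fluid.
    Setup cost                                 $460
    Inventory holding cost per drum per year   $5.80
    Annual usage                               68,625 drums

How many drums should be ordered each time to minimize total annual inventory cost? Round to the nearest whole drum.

3,299 drums

EOQ = √(2DS/H) = √(2 × 68,625 × 460 / 5.8)
    = √(10,885,344.83) ≈ 3,299.29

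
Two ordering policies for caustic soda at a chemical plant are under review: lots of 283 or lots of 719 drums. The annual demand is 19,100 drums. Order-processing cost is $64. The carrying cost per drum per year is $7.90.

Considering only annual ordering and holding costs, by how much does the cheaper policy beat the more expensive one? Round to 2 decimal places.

$897.10

For each Q, cost = (D/Q)·S + (Q/2)·H.
TC(283) = (19,100/283)×64 + (283/2)×7.9 = $5,437.28
TC(719) = (19,100/719)×64 + (719/2)×7.9 = $4,540.19
Lots of 719 are cheaper by $897.10.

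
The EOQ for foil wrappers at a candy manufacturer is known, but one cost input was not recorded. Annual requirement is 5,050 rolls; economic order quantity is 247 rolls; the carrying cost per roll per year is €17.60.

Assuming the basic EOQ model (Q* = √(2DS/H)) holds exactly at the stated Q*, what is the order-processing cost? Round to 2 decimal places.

€106.31

EOQ relation: Q² = 2DS/H, so rearrange for the unknown.
S = Q²H / (2D) = 247² × 17.6 / (2 × 5,050) = 106.3127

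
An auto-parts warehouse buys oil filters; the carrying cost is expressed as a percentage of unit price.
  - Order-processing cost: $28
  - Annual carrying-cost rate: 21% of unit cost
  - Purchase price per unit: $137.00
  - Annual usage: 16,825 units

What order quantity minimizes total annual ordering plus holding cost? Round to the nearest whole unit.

181 units

Carrying cost H = $137 × 21% = $28.7700/unit/yr
Q* = √(2·D·S / H) = √(2·16,825·28 / 28.77) = √32,749.4 ≈ 180.97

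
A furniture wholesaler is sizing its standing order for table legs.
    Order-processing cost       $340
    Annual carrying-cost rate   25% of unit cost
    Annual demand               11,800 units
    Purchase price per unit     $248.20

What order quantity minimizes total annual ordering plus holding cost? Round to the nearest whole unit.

H = i·C = 0.25 × $248.2 = $62.0500 per unit-year
Optimal lot size Q* = (2 × 11,800 × $340 / $62.05)^½ ≈ 359.60

360 units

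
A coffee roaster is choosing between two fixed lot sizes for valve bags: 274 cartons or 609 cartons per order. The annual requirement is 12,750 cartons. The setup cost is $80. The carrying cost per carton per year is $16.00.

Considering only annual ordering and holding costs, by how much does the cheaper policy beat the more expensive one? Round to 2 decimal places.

$632.25

Annual cost at Q: ordering D·S/Q plus holding Q·H/2.
TC(274) = (12,750/274)×80 + (274/2)×16 = $5,914.63
TC(609) = (12,750/609)×80 + (609/2)×16 = $6,546.88
Lots of 274 are cheaper by $632.25.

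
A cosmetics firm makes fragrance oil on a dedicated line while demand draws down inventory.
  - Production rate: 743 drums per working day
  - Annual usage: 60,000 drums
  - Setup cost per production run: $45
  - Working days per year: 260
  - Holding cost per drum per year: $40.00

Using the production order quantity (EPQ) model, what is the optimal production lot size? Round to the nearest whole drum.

443 drums

Daily demand d = 60,000/260 = 230.769; p = 743; 1 − d/p = 0.68941
EPQ = √(2DS / (H(1 − d/p)))
    = √(2 × 60,000 × 45 / (40 × 0.68941)) ≈ 442.52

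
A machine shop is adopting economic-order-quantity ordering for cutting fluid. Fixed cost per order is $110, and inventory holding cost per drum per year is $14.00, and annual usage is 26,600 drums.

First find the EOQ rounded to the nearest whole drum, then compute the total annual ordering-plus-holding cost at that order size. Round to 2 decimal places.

$9,051.41

EOQ = √(2DS/H) = √(2 × 26,600 × 110 / 14)
    = √(418,000.00) ≈ 646.53 → Q = 647 drums
Orders/yr = 26,600/647 = 41.113; ordering cost = 41.113 × $110 = $4,522.41
Average inventory = 647/2 = 323.5; holding cost = 323.5 × $14 = $4,529.00
Total = $4,522.41 + $4,529.00 = $9,051.41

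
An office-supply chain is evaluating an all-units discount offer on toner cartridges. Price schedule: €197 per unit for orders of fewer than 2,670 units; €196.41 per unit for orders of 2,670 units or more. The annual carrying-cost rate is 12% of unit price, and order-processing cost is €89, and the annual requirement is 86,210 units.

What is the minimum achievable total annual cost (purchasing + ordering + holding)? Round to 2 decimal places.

H₁ = 12%×€197 = €23.6400;  H₂ = 12%×€196.41 = €23.5692
EOQ₁ = √(2×86,210×89/23.6400) = 805.68  (< 2,670, feasible at tier 1)
EOQ₂ = √(2×86,210×89/23.5692) = 806.89  (< 2,670 → use Q = 2,670 at tier-2 price)
TC(tier 1 (EOQ₁), Q≈805.7) = €17,002,416.39
TC(tier 2, Q≈2,670.0) = €16,966,844.65
Minimum at tier 2: €16,966,844.65

€16,966,844.65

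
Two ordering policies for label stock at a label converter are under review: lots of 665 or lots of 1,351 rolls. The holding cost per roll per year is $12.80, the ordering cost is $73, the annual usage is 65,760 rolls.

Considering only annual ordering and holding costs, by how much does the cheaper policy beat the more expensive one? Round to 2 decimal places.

TC(Q) = (D/Q)S + (Q/2)H
TC(665) = (65,760/665)×73 + (665/2)×12.8 = $11,474.77
TC(1,351) = (65,760/1,351)×73 + (1,351/2)×12.8 = $12,199.68
Lots of 665 are cheaper by $724.91.

$724.91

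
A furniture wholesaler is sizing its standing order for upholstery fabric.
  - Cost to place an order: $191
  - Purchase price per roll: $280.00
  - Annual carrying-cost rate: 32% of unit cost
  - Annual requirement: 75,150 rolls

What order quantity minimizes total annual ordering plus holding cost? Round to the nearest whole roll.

566 rolls

H = i·C = 0.32 × $280 = $89.6000 per roll-year
2DS/H = 2·75,150·191/89.6 = 320,393.97
EOQ = √320,393.97 ≈ 566.03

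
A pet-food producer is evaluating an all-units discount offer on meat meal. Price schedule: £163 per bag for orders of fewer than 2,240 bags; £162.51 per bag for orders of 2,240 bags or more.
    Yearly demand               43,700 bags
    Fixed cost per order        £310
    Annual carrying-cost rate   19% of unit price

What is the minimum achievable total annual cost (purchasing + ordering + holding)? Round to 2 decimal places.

£7,142,316.90

H₁ = 19%×£163 = £30.9700;  H₂ = 19%×£162.51 = £30.8769
EOQ₁ = √(2×43,700×310/30.9700) = 935.33  (< 2,240, feasible at tier 1)
EOQ₂ = √(2×43,700×310/30.8769) = 936.74  (< 2,240 → use Q = 2,240 at tier-2 price)
TC(tier 1 (EOQ₁), Q≈935.3) = £7,152,067.24
TC(tier 2, Q≈2,240.0) = £7,142,316.90
Minimum at tier 2: £7,142,316.90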